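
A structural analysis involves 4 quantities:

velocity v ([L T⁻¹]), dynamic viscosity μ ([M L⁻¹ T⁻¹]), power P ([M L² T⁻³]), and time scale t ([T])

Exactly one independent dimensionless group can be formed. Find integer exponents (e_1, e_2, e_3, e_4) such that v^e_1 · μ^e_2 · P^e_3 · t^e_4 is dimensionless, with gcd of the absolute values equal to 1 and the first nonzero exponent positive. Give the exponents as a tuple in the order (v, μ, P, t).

(3, 1, -1, 1)

M: e_1·(0) + e_2·(1) + e_3·(1) + e_4·(0) = 0
L: e_1·(1) + e_2·(-1) + e_3·(2) + e_4·(0) = 0
T: e_1·(-1) + e_2·(-1) + e_3·(-3) + e_4·(1) = 0
Solving this homogeneous linear system for the smallest-integer solution (first nonzero entry positive) gives (3, 1, -1, 1).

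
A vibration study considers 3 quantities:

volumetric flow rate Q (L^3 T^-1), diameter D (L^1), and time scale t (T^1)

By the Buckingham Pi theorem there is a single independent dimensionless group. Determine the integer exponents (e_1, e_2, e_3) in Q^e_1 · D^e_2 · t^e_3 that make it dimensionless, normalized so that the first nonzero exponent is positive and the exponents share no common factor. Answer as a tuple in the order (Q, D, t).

(1, -3, 1)

L: e_1·(3) + e_2·(1) + e_3·(0) = 0
T: e_1·(-1) + e_2·(0) + e_3·(1) = 0
Solving this homogeneous linear system for the smallest-integer solution (first nonzero entry positive) gives (1, -3, 1).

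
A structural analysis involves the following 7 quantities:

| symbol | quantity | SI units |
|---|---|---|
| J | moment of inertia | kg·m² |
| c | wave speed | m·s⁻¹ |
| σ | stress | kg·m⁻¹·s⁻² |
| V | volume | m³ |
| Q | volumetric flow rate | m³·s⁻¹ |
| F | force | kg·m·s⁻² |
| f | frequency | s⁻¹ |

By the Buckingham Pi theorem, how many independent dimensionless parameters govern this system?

4

There are 7 variables and 3 base dimensions (M, L, T).
The dimension matrix has rank 3.
Independent dimensionless groups: 7 − 3 = 4.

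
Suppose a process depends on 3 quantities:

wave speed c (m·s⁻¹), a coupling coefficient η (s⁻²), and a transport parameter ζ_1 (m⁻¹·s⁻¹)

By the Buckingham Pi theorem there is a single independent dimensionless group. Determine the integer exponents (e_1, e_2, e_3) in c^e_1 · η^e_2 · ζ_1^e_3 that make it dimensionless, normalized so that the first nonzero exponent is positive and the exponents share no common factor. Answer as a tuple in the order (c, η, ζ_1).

(1, -1, 1)

L: e_1·(1) + e_2·(0) + e_3·(-1) = 0
T: e_1·(-1) + e_2·(-2) + e_3·(-1) = 0
Solving this homogeneous linear system for the smallest-integer solution (first nonzero entry positive) gives (1, -1, 1).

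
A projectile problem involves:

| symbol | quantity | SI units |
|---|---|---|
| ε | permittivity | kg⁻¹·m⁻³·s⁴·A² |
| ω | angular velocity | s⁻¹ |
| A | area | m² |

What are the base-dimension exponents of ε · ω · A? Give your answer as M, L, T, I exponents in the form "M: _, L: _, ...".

Collect each base-dimension exponent across the product:
  M: (-1) + (0) + (0) = -1
  L: (-3) + (0) + (2) = -1
  T: (4) + (-1) + (0) = 3
  I: (2) + (0) + (0) = 2
So the dimensions are [M⁻¹ L⁻¹ T³ I²].

M: -1, L: -1, T: 3, I: 2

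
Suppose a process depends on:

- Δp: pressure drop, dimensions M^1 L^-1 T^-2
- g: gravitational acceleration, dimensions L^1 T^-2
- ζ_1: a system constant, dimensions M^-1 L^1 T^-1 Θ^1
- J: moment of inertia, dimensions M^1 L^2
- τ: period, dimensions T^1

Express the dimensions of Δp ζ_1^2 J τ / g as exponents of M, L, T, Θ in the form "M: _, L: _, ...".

M: 0, L: 2, T: -1, Θ: 2

Collect each base-dimension exponent across the product:
  M: (1) − (0) + 2·(-1) + (1) + (0) = 0
  L: (-1) − (1) + 2·(1) + (2) + (0) = 2
  T: (-2) − (-2) + 2·(-1) + (0) + (1) = -1
  Θ: (0) − (0) + 2·(1) + (0) + (0) = 2
So the dimensions are [L² T⁻¹ Θ²].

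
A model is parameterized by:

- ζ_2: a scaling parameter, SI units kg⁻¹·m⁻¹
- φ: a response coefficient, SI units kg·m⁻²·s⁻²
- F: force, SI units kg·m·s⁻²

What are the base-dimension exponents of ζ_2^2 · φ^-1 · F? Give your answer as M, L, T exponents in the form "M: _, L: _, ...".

M: -2, L: 1, T: 0

Collect each base-dimension exponent across the product:
  M: 2·(-1) − (1) + (1) = -2
  L: 2·(-1) − (-2) + (1) = 1
  T: 2·(0) − (-2) + (-2) = 0
So the dimensions are [M⁻² L].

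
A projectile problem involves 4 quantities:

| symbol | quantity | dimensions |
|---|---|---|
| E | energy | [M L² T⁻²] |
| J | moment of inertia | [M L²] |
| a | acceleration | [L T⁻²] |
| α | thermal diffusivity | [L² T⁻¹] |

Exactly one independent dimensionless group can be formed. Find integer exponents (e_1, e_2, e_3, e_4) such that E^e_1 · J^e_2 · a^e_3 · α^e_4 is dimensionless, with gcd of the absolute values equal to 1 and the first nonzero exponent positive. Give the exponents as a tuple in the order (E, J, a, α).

(3, -3, -4, 2)

M: e_1·(1) + e_2·(1) + e_3·(0) + e_4·(0) = 0
L: e_1·(2) + e_2·(2) + e_3·(1) + e_4·(2) = 0
T: e_1·(-2) + e_2·(0) + e_3·(-2) + e_4·(-1) = 0
Solving this homogeneous linear system for the smallest-integer solution (first nonzero entry positive) gives (3, -3, -4, 2).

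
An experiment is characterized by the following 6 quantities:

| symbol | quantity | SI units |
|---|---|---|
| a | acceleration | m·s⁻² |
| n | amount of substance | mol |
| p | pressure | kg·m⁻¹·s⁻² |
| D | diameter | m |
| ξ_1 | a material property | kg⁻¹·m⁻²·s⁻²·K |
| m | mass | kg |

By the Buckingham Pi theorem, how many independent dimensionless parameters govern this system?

There are 6 variables and 5 base dimensions (M, L, T, Θ, N).
The dimension matrix has rank 5.
Independent dimensionless groups: 6 − 5 = 1.

1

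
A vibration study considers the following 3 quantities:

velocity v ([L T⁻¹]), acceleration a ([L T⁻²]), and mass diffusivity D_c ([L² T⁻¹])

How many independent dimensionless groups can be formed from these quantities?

There are 3 variables and 2 base dimensions (L, T).
The dimension matrix has rank 2.
Independent dimensionless groups: 3 − 2 = 1.

1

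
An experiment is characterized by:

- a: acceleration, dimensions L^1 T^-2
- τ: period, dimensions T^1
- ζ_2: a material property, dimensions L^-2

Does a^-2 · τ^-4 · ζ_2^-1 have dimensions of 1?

Sum the exponent of each base dimension across the product:
  L: −2·[a]_L − 4·[τ]_L − [ζ_2]_L = −2·(1) − 4·(0) − (-2) = 0
  T: −2·[a]_T − 4·[τ]_T − [ζ_2]_T = −2·(-2) − 4·(1) − (0) = 0
All base exponents vanish — dimensionless.

yes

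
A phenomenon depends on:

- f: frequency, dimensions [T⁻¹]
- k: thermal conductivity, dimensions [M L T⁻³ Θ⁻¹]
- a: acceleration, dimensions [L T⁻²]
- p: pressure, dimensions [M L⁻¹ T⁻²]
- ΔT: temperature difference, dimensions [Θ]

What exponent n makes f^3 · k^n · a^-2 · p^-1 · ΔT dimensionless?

1

Balance the M exponent: (1)·n from k, plus 3·(0) − 2·(0) − (1) + (0) = -1 from the rest, must sum to zero.
n − 1 = 0, so n = 1.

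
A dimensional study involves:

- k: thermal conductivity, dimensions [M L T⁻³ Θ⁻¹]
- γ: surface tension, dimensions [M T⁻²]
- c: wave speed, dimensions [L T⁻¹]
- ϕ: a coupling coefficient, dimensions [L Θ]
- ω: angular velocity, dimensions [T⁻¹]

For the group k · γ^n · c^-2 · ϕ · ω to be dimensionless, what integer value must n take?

Balance the M exponent: (1)·n from γ, plus (1) − 2·(0) + (0) + (0) = 1 from the rest, must sum to zero.
n + 1 = 0, so n = -1.

-1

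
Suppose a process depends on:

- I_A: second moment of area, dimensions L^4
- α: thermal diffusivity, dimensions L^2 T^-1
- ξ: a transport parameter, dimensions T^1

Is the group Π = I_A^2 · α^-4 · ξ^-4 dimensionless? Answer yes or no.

yes

Sum the exponent of each base dimension across the product:
  M: 2·[I_A]_M − 4·[α]_M − 4·[ξ]_M = 2·(0) − 4·(0) − 4·(0) = 0
  L: 2·[I_A]_L − 4·[α]_L − 4·[ξ]_L = 2·(4) − 4·(2) − 4·(0) = 0
  T: 2·[I_A]_T − 4·[α]_T − 4·[ξ]_T = 2·(0) − 4·(-1) − 4·(1) = 0
All base exponents vanish — dimensionless.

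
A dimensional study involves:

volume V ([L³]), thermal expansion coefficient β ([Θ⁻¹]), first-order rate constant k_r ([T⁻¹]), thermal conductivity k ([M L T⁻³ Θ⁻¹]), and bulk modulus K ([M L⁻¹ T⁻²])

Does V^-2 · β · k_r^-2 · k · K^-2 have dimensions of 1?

Sum the exponent of each base dimension across the product:
  M: −2·[V]_M + [β]_M − 2·[k_r]_M + [k]_M − 2·[K]_M = −2·(0) + (0) − 2·(0) + (1) − 2·(1) = -1
  L: −2·[V]_L + [β]_L − 2·[k_r]_L + [k]_L − 2·[K]_L = −2·(3) + (0) − 2·(0) + (1) − 2·(-1) = -3
  T: −2·[V]_T + [β]_T − 2·[k_r]_T + [k]_T − 2·[K]_T = −2·(0) + (0) − 2·(-1) + (-3) − 2·(-2) = 3
  Θ: −2·[V]_Θ + [β]_Θ − 2·[k_r]_Θ + [k]_Θ − 2·[K]_Θ = −2·(0) + (-1) − 2·(0) + (-1) − 2·(0) = -2
Net dimensions [M⁻¹ L⁻³ T³ Θ⁻²] ≠ [1] — not dimensionless.

no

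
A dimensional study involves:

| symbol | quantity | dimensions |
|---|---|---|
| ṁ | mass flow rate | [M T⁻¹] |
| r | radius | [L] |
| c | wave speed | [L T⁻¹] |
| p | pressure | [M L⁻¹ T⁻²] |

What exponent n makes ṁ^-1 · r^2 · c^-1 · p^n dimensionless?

Balance the M exponent: (1)·n from p, plus −(1) + 2·(0) − (0) = -1 from the rest, must sum to zero.
n − 1 = 0, so n = 1.

1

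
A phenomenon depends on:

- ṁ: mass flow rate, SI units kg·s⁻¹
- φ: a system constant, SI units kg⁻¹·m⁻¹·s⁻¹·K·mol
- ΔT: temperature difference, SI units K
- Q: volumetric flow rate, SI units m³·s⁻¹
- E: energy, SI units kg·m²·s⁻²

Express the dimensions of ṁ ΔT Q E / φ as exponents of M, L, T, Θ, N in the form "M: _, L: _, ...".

Collect each base-dimension exponent across the product:
  M: (1) − (-1) + (0) + (0) + (1) = 3
  L: (0) − (-1) + (0) + (3) + (2) = 6
  T: (-1) − (-1) + (0) + (-1) + (-2) = -3
  Θ: (0) − (1) + (1) + (0) + (0) = 0
  N: (0) − (1) + (0) + (0) + (0) = -1
So the dimensions are [M³ L⁶ T⁻³ N⁻¹].

M: 3, L: 6, T: -3, Θ: 0, N: -1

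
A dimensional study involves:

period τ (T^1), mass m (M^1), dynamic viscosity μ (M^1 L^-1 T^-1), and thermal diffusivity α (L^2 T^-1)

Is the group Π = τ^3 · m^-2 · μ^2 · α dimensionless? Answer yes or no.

yes

Sum the exponent of each base dimension across the product:
  M: 3·[τ]_M − 2·[m]_M + 2·[μ]_M + [α]_M = 3·(0) − 2·(1) + 2·(1) + (0) = 0
  L: 3·[τ]_L − 2·[m]_L + 2·[μ]_L + [α]_L = 3·(0) − 2·(0) + 2·(-1) + (2) = 0
  T: 3·[τ]_T − 2·[m]_T + 2·[μ]_T + [α]_T = 3·(1) − 2·(0) + 2·(-1) + (-1) = 0
All base exponents vanish — dimensionless.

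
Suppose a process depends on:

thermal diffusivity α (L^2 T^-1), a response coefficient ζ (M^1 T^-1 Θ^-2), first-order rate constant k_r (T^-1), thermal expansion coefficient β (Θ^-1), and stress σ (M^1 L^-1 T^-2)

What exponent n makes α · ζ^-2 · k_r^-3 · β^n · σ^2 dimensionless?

Balance the Θ exponent: (-1)·n from β, plus (0) − 2·(-2) − 3·(0) + 2·(0) = 4 from the rest, must sum to zero.
−n + 4 = 0, so n = 4.

4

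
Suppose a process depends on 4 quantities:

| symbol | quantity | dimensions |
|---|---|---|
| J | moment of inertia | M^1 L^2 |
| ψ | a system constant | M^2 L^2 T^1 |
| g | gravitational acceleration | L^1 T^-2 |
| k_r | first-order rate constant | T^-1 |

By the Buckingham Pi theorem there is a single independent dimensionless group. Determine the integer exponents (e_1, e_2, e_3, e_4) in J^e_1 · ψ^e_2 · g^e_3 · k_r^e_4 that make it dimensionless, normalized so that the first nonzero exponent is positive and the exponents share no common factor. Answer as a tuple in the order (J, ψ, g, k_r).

(2, -1, -2, 3)

M: e_1·(1) + e_2·(2) + e_3·(0) + e_4·(0) = 0
L: e_1·(2) + e_2·(2) + e_3·(1) + e_4·(0) = 0
T: e_1·(0) + e_2·(1) + e_3·(-2) + e_4·(-1) = 0
Solving this homogeneous linear system for the smallest-integer solution (first nonzero entry positive) gives (2, -1, -2, 3).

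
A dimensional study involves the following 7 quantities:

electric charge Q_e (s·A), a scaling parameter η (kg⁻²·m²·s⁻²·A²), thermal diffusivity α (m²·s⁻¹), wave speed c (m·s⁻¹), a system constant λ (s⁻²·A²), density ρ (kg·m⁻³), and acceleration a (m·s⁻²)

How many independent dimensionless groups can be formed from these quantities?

3

There are 7 variables and 4 base dimensions (M, L, T, I).
The dimension matrix has rank 4.
Independent dimensionless groups: 7 − 4 = 3.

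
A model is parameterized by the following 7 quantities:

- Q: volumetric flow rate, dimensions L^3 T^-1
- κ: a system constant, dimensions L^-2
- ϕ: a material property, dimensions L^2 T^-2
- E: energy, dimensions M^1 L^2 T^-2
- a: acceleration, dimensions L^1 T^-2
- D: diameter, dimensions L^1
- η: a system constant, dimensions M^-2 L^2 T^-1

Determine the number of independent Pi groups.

There are 7 variables and 3 base dimensions (M, L, T).
The dimension matrix has rank 3.
Independent dimensionless groups: 7 − 3 = 4.

4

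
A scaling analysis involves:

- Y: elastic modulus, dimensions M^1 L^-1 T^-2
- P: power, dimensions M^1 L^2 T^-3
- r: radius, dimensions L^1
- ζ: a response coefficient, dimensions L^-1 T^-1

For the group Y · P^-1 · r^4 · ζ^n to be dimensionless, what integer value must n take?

Balance the L exponent: (-1)·n from ζ, plus (-1) − (2) + 4·(1) = 1 from the rest, must sum to zero.
−n + 1 = 0, so n = 1.

1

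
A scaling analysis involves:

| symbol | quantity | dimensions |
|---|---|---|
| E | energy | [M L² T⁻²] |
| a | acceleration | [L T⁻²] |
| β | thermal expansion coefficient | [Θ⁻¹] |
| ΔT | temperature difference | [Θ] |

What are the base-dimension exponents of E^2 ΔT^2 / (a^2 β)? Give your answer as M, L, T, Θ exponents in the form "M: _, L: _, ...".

Collect each base-dimension exponent across the product:
  M: 2·(1) − 2·(0) − (0) + 2·(0) = 2
  L: 2·(2) − 2·(1) − (0) + 2·(0) = 2
  T: 2·(-2) − 2·(-2) − (0) + 2·(0) = 0
  Θ: 2·(0) − 2·(0) − (-1) + 2·(1) = 3
So the dimensions are [M² L² Θ³].

M: 2, L: 2, T: 0, Θ: 3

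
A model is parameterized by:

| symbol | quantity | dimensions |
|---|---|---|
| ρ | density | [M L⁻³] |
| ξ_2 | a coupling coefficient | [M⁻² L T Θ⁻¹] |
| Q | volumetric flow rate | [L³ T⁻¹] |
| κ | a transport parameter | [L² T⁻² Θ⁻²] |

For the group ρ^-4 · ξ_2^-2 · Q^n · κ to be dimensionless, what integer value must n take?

Balance the L exponent: (3)·n from Q, plus −4·(-3) − 2·(1) + (2) = 12 from the rest, must sum to zero.
3n + 12 = 0, so n = -4.

-4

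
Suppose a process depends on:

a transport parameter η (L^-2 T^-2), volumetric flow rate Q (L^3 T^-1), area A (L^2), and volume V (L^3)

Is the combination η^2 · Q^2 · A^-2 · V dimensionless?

Sum the exponent of each base dimension across the product:
  L: 2·[η]_L + 2·[Q]_L − 2·[A]_L + [V]_L = 2·(-2) + 2·(3) − 2·(2) + (3) = 1
  T: 2·[η]_T + 2·[Q]_T − 2·[A]_T + [V]_T = 2·(-2) + 2·(-1) − 2·(0) + (0) = -6
Net dimensions [L T⁻⁶] ≠ [1] — not dimensionless.

no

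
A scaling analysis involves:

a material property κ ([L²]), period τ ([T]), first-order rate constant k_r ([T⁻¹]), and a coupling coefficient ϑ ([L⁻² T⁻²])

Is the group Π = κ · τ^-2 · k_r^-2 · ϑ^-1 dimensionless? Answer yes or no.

no

Sum the exponent of each base dimension across the product:
  L: [κ]_L − 2·[τ]_L − 2·[k_r]_L − [ϑ]_L = (2) − 2·(0) − 2·(0) − (-2) = 4
  T: [κ]_T − 2·[τ]_T − 2·[k_r]_T − [ϑ]_T = (0) − 2·(1) − 2·(-1) − (-2) = 2
Net dimensions [L⁴ T²] ≠ [1] — not dimensionless.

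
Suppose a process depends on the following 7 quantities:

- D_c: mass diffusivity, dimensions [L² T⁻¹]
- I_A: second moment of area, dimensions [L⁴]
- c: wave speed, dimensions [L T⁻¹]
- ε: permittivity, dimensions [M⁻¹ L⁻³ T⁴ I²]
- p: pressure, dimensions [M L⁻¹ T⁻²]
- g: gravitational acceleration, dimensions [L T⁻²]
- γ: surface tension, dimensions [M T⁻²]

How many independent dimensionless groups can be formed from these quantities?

3

There are 7 variables and 4 base dimensions (M, L, T, I).
The dimension matrix has rank 4.
Independent dimensionless groups: 7 − 4 = 3.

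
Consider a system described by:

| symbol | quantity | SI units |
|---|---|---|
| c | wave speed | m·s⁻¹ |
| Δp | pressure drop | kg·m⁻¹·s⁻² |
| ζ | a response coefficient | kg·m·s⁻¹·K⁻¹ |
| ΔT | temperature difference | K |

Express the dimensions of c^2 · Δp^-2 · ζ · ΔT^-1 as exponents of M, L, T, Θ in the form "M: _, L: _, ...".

M: -1, L: 5, T: 1, Θ: -2

Collect each base-dimension exponent across the product:
  M: 2·(0) − 2·(1) + (1) − (0) = -1
  L: 2·(1) − 2·(-1) + (1) − (0) = 5
  T: 2·(-1) − 2·(-2) + (-1) − (0) = 1
  Θ: 2·(0) − 2·(0) + (-1) − (1) = -2
So the dimensions are [M⁻¹ L⁵ T Θ⁻²].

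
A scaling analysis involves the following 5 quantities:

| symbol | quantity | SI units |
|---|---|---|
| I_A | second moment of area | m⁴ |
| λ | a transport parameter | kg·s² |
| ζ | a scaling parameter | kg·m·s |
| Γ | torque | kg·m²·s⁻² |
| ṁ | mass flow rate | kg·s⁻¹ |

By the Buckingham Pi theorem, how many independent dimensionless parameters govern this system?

There are 5 variables and 3 base dimensions (M, L, T).
The dimension matrix has rank 3.
Independent dimensionless groups: 5 − 3 = 2.

2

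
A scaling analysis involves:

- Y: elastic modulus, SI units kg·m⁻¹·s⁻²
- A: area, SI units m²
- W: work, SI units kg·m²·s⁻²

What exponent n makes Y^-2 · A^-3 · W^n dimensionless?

2

Balance the M exponent: (1)·n from W, plus −2·(1) − 3·(0) = -2 from the rest, must sum to zero.
n − 2 = 0, so n = 2.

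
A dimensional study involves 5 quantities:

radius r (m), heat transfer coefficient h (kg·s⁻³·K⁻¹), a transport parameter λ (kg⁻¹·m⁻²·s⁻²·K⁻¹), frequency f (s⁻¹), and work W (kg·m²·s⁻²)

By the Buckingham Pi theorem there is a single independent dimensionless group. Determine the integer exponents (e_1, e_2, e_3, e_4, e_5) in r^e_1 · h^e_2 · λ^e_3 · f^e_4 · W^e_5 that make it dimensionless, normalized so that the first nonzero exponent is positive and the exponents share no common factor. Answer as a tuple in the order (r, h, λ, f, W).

(2, 1, -1, 3, -2)

M: e_1·(0) + e_2·(1) + e_3·(-1) + e_4·(0) + e_5·(1) = 0
L: e_1·(1) + e_2·(0) + e_3·(-2) + e_4·(0) + e_5·(2) = 0
T: e_1·(0) + e_2·(-3) + e_3·(-2) + e_4·(-1) + e_5·(-2) = 0
Θ: e_1·(0) + e_2·(-1) + e_3·(-1) + e_4·(0) + e_5·(0) = 0
Solving this homogeneous linear system for the smallest-integer solution (first nonzero entry positive) gives (2, 1, -1, 3, -2).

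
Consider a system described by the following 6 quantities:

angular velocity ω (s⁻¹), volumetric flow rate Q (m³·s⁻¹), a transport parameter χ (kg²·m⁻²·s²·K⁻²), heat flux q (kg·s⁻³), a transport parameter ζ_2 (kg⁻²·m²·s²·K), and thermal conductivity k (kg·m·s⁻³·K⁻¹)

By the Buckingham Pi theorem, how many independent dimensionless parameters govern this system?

2

There are 6 variables and 4 base dimensions (M, L, T, Θ).
The dimension matrix has rank 4.
Independent dimensionless groups: 6 − 4 = 2.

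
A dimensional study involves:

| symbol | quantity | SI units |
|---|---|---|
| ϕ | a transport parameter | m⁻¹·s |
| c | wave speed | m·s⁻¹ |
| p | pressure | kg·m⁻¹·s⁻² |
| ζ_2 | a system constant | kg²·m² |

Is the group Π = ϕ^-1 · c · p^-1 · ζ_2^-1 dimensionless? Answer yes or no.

Sum the exponent of each base dimension across the product:
  M: −[ϕ]_M + [c]_M − [p]_M − [ζ_2]_M = −(0) + (0) − (1) − (2) = -3
  L: −[ϕ]_L + [c]_L − [p]_L − [ζ_2]_L = −(-1) + (1) − (-1) − (2) = 1
  T: −[ϕ]_T + [c]_T − [p]_T − [ζ_2]_T = −(1) + (-1) − (-2) − (0) = 0
Net dimensions [M⁻³ L] ≠ [1] — not dimensionless.

no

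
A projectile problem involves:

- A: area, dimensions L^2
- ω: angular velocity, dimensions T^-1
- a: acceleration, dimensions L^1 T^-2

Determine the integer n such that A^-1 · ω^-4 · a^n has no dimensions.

2

Balance the L exponent: (1)·n from a, plus −(2) − 4·(0) = -2 from the rest, must sum to zero.
n − 2 = 0, so n = 2.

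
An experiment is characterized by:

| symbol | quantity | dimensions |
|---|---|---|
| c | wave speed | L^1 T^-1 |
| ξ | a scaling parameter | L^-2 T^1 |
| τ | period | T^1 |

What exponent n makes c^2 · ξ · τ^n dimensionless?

1

Balance the T exponent: (1)·n from τ, plus 2·(-1) + (1) = -1 from the rest, must sum to zero.
n − 1 = 0, so n = 1.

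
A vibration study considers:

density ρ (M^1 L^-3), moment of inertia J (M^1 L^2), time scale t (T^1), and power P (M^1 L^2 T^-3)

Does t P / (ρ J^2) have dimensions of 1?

no

Sum the exponent of each base dimension across the product:
  M: −[ρ]_M − 2·[J]_M + [t]_M + [P]_M = −(1) − 2·(1) + (0) + (1) = -2
  L: −[ρ]_L − 2·[J]_L + [t]_L + [P]_L = −(-3) − 2·(2) + (0) + (2) = 1
  T: −[ρ]_T − 2·[J]_T + [t]_T + [P]_T = −(0) − 2·(0) + (1) + (-3) = -2
Net dimensions [M⁻² L T⁻²] ≠ [1] — not dimensionless.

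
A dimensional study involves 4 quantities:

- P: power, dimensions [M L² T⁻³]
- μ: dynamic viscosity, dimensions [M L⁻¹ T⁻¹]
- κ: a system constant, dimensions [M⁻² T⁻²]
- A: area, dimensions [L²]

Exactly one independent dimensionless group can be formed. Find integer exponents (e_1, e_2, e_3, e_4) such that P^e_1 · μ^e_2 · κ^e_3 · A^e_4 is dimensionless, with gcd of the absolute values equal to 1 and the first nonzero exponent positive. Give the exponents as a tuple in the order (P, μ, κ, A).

M: e_1·(1) + e_2·(1) + e_3·(-2) + e_4·(0) = 0
L: e_1·(2) + e_2·(-1) + e_3·(0) + e_4·(2) = 0
T: e_1·(-3) + e_2·(-1) + e_3·(-2) + e_4·(0) = 0
Solving this homogeneous linear system for the smallest-integer solution (first nonzero entry positive) gives (2, -4, -1, -4).

(2, -4, -1, -4)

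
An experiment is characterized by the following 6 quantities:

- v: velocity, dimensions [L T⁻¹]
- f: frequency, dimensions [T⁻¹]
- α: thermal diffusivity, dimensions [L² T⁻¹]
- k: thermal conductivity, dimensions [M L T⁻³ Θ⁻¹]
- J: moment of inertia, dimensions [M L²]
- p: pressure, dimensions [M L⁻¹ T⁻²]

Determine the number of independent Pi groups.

2

There are 6 variables and 4 base dimensions (M, L, T, Θ).
The dimension matrix has rank 4.
Independent dimensionless groups: 6 − 4 = 2.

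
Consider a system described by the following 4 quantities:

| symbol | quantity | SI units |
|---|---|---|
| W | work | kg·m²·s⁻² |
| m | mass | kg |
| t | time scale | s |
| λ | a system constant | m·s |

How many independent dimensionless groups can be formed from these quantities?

There are 4 variables and 3 base dimensions (M, L, T).
The dimension matrix has rank 3.
Independent dimensionless groups: 4 − 3 = 1.

1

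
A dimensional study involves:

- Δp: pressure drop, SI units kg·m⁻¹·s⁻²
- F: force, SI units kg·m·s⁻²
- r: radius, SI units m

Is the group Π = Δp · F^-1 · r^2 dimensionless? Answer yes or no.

yes

Sum the exponent of each base dimension across the product:
  M: [Δp]_M − [F]_M + 2·[r]_M = (1) − (1) + 2·(0) = 0
  L: [Δp]_L − [F]_L + 2·[r]_L = (-1) − (1) + 2·(1) = 0
  T: [Δp]_T − [F]_T + 2·[r]_T = (-2) − (-2) + 2·(0) = 0
  Θ: [Δp]_Θ − [F]_Θ + 2·[r]_Θ = (0) − (0) + 2·(0) = 0
All base exponents vanish — dimensionless.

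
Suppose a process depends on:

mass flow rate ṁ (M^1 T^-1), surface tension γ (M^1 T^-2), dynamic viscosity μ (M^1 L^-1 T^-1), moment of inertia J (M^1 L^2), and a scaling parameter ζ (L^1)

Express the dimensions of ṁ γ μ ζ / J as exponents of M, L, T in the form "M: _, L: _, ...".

M: 2, L: -2, T: -4

Collect each base-dimension exponent across the product:
  M: (1) + (1) + (1) − (1) + (0) = 2
  L: (0) + (0) + (-1) − (2) + (1) = -2
  T: (-1) + (-2) + (-1) − (0) + (0) = -4
So the dimensions are [M² L⁻² T⁻⁴].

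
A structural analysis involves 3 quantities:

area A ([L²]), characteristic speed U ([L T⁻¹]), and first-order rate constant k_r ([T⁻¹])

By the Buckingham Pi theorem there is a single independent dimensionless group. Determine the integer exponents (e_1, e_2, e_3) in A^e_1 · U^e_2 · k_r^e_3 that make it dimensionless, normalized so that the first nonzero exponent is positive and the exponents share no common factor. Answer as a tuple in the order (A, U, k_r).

L: e_1·(2) + e_2·(1) + e_3·(0) = 0
T: e_1·(0) + e_2·(-1) + e_3·(-1) = 0
Solving this homogeneous linear system for the smallest-integer solution (first nonzero entry positive) gives (1, -2, 2).

(1, -2, 2)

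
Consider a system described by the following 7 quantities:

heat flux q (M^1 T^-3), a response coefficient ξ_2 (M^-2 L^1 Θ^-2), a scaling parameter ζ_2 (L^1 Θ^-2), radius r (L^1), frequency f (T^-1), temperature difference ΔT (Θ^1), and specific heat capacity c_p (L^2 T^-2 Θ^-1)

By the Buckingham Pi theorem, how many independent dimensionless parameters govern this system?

3

There are 7 variables and 4 base dimensions (M, L, T, Θ).
The dimension matrix has rank 4.
Independent dimensionless groups: 7 − 4 = 3.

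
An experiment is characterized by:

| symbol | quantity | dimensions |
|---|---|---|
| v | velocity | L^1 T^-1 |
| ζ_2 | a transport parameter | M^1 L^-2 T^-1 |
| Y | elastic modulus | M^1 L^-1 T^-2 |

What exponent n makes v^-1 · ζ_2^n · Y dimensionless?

-1

Balance the M exponent: (1)·n from ζ_2, plus −(0) + (1) = 1 from the rest, must sum to zero.
n + 1 = 0, so n = -1.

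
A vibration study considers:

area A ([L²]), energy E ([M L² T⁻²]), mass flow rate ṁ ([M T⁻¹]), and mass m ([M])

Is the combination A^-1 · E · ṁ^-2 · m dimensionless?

Sum the exponent of each base dimension across the product:
  M: −[A]_M + [E]_M − 2·[ṁ]_M + [m]_M = −(0) + (1) − 2·(1) + (1) = 0
  L: −[A]_L + [E]_L − 2·[ṁ]_L + [m]_L = −(2) + (2) − 2·(0) + (0) = 0
  T: −[A]_T + [E]_T − 2·[ṁ]_T + [m]_T = −(0) + (-2) − 2·(-1) + (0) = 0
All base exponents vanish — dimensionless.

yes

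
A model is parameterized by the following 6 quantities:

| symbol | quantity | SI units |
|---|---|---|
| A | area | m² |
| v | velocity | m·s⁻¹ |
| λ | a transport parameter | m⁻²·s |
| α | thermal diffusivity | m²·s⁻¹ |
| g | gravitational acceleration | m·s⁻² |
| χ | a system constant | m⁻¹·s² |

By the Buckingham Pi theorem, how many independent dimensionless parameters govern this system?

There are 6 variables and 2 base dimensions (L, T).
The dimension matrix has rank 2.
Independent dimensionless groups: 6 − 2 = 4.

4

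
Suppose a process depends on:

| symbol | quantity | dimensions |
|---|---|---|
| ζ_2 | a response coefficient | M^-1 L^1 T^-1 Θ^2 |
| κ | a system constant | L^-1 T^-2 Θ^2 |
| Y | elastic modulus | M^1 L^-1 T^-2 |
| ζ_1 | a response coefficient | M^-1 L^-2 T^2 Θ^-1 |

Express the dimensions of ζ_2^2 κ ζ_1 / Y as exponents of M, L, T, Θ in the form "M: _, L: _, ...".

M: -4, L: 0, T: 0, Θ: 5

Collect each base-dimension exponent across the product:
  M: 2·(-1) + (0) − (1) + (-1) = -4
  L: 2·(1) + (-1) − (-1) + (-2) = 0
  T: 2·(-1) + (-2) − (-2) + (2) = 0
  Θ: 2·(2) + (2) − (0) + (-1) = 5
So the dimensions are [M⁻⁴ Θ⁵].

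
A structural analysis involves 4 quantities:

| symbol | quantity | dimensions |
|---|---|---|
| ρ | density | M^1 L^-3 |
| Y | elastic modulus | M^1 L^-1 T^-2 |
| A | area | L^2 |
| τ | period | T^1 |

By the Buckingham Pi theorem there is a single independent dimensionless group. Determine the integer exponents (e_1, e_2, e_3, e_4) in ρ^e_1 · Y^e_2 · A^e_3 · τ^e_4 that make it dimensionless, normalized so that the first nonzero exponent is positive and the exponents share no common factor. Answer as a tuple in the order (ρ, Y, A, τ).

(1, -1, 1, -2)

M: e_1·(1) + e_2·(1) + e_3·(0) + e_4·(0) = 0
L: e_1·(-3) + e_2·(-1) + e_3·(2) + e_4·(0) = 0
T: e_1·(0) + e_2·(-2) + e_3·(0) + e_4·(1) = 0
Solving this homogeneous linear system for the smallest-integer solution (first nonzero entry positive) gives (1, -1, 1, -2).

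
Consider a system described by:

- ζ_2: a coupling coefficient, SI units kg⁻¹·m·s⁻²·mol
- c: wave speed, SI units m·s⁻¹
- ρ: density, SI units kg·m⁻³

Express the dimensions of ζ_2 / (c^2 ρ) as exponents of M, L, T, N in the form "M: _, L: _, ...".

M: -2, L: 2, T: 0, N: 1

Collect each base-dimension exponent across the product:
  M: (-1) − 2·(0) − (1) = -2
  L: (1) − 2·(1) − (-3) = 2
  T: (-2) − 2·(-1) − (0) = 0
  N: (1) − 2·(0) − (0) = 1
So the dimensions are [M⁻² L² N].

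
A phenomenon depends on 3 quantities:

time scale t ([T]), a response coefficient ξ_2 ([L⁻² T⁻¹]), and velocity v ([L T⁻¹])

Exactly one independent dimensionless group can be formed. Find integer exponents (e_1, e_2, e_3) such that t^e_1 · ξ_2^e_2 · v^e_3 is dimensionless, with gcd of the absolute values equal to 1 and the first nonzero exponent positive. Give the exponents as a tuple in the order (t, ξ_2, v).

L: e_1·(0) + e_2·(-2) + e_3·(1) = 0
T: e_1·(1) + e_2·(-1) + e_3·(-1) = 0
Solving this homogeneous linear system for the smallest-integer solution (first nonzero entry positive) gives (3, 1, 2).

(3, 1, 2)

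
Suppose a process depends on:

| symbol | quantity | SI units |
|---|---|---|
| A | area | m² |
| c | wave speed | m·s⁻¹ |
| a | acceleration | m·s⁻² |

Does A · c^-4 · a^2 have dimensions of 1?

Sum the exponent of each base dimension across the product:
  M: [A]_M − 4·[c]_M + 2·[a]_M = (0) − 4·(0) + 2·(0) = 0
  L: [A]_L − 4·[c]_L + 2·[a]_L = (2) − 4·(1) + 2·(1) = 0
  T: [A]_T − 4·[c]_T + 2·[a]_T = (0) − 4·(-1) + 2·(-2) = 0
All base exponents vanish — dimensionless.

yes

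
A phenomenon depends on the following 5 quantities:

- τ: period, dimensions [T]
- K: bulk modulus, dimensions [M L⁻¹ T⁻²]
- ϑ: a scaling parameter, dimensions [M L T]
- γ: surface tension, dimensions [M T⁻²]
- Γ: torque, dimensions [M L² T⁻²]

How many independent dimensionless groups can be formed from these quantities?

2

There are 5 variables and 3 base dimensions (M, L, T).
The dimension matrix has rank 3.
Independent dimensionless groups: 5 − 3 = 2.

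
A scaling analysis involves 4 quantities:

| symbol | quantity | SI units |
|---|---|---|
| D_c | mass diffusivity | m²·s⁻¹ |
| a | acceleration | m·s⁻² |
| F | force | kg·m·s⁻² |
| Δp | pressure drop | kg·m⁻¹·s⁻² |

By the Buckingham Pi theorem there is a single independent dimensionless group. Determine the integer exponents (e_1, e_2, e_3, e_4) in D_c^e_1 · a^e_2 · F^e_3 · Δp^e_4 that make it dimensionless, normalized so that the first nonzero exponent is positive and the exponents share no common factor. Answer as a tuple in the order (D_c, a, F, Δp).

(4, -2, -3, 3)

M: e_1·(0) + e_2·(0) + e_3·(1) + e_4·(1) = 0
L: e_1·(2) + e_2·(1) + e_3·(1) + e_4·(-1) = 0
T: e_1·(-1) + e_2·(-2) + e_3·(-2) + e_4·(-2) = 0
Solving this homogeneous linear system for the smallest-integer solution (first nonzero entry positive) gives (4, -2, -3, 3).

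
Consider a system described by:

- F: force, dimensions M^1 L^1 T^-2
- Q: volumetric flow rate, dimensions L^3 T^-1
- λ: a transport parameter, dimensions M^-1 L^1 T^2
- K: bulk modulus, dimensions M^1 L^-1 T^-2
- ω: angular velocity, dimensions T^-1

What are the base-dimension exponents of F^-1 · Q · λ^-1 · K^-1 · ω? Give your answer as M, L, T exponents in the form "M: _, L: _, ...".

Collect each base-dimension exponent across the product:
  M: −(1) + (0) − (-1) − (1) + (0) = -1
  L: −(1) + (3) − (1) − (-1) + (0) = 2
  T: −(-2) + (-1) − (2) − (-2) + (-1) = 0
So the dimensions are [M⁻¹ L²].

M: -1, L: 2, T: 0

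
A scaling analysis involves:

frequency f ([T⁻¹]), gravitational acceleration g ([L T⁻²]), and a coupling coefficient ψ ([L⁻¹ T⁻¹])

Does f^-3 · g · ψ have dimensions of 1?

yes

Sum the exponent of each base dimension across the product:
  L: −3·[f]_L + [g]_L + [ψ]_L = −3·(0) + (1) + (-1) = 0
  T: −3·[f]_T + [g]_T + [ψ]_T = −3·(-1) + (-2) + (-1) = 0
All base exponents vanish — dimensionless.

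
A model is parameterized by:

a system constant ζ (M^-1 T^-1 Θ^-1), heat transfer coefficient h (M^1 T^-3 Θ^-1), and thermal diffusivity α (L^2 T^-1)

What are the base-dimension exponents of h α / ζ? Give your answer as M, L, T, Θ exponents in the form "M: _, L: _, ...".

M: 2, L: 2, T: -3, Θ: 0

Collect each base-dimension exponent across the product:
  M: −(-1) + (1) + (0) = 2
  L: −(0) + (0) + (2) = 2
  T: −(-1) + (-3) + (-1) = -3
  Θ: −(-1) + (-1) + (0) = 0
So the dimensions are [M² L² T⁻³].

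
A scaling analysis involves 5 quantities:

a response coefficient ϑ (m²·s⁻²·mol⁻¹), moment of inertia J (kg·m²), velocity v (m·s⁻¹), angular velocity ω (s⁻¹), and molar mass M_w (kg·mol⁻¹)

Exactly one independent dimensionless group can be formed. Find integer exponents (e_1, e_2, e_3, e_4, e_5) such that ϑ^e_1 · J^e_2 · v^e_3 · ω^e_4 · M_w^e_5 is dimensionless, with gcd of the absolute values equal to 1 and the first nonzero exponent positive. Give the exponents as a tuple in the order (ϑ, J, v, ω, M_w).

M: e_1·(0) + e_2·(1) + e_3·(0) + e_4·(0) + e_5·(1) = 0
L: e_1·(2) + e_2·(2) + e_3·(1) + e_4·(0) + e_5·(0) = 0
T: e_1·(-2) + e_2·(0) + e_3·(-1) + e_4·(-1) + e_5·(0) = 0
N: e_1·(-1) + e_2·(0) + e_3·(0) + e_4·(0) + e_5·(-1) = 0
Solving this homogeneous linear system for the smallest-integer solution (first nonzero entry positive) gives (1, 1, -4, 2, -1).

(1, 1, -4, 2, -1)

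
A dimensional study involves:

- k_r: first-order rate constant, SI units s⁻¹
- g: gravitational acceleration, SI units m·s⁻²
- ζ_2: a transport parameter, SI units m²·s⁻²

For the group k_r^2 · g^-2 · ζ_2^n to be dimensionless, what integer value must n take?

1

Balance the L exponent: (2)·n from ζ_2, plus 2·(0) − 2·(1) = -2 from the rest, must sum to zero.
2n − 2 = 0, so n = 1.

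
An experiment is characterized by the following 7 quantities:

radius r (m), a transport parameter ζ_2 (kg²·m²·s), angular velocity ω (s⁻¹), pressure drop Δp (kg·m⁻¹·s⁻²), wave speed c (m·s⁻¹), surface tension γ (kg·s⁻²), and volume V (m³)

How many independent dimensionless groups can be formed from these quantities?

4

There are 7 variables and 3 base dimensions (M, L, T).
The dimension matrix has rank 3.
Independent dimensionless groups: 7 − 3 = 4.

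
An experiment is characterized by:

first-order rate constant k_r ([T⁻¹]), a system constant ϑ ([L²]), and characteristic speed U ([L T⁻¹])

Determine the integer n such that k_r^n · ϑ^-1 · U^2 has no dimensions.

-2

Balance the T exponent: (-1)·n from k_r, plus −(0) + 2·(-1) = -2 from the rest, must sum to zero.
−n − 2 = 0, so n = -2.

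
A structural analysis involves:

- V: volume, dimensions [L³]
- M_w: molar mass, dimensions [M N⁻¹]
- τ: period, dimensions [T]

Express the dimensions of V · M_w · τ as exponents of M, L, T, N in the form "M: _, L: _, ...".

M: 1, L: 3, T: 1, N: -1

Collect each base-dimension exponent across the product:
  M: (0) + (1) + (0) = 1
  L: (3) + (0) + (0) = 3
  T: (0) + (0) + (1) = 1
  N: (0) + (-1) + (0) = -1
So the dimensions are [M L³ T N⁻¹].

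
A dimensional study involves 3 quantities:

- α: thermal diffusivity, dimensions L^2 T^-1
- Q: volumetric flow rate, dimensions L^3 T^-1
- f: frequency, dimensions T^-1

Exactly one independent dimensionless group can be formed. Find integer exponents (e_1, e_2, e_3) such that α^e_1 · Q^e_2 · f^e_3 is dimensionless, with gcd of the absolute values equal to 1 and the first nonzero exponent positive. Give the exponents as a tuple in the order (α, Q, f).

L: e_1·(2) + e_2·(3) + e_3·(0) = 0
T: e_1·(-1) + e_2·(-1) + e_3·(-1) = 0
Solving this homogeneous linear system for the smallest-integer solution (first nonzero entry positive) gives (3, -2, -1).

(3, -2, -1)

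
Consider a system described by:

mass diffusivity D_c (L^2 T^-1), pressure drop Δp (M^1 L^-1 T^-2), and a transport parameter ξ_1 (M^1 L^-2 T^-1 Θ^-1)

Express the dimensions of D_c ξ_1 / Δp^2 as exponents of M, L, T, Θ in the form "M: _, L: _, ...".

M: -1, L: 2, T: 2, Θ: -1

Collect each base-dimension exponent across the product:
  M: (0) − 2·(1) + (1) = -1
  L: (2) − 2·(-1) + (-2) = 2
  T: (-1) − 2·(-2) + (-1) = 2
  Θ: (0) − 2·(0) + (-1) = -1
So the dimensions are [M⁻¹ L² T² Θ⁻¹].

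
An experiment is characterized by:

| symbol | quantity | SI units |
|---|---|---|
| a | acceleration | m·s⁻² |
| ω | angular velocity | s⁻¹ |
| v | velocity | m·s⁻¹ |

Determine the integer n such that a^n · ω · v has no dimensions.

Balance the L exponent: (1)·n from a, plus (0) + (1) = 1 from the rest, must sum to zero.
n + 1 = 0, so n = -1.

-1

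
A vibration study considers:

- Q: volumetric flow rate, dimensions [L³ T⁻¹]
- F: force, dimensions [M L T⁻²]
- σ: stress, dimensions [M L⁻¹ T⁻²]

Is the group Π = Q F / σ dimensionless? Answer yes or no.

Sum the exponent of each base dimension across the product:
  M: [Q]_M + [F]_M − [σ]_M = (0) + (1) − (1) = 0
  L: [Q]_L + [F]_L − [σ]_L = (3) + (1) − (-1) = 5
  T: [Q]_T + [F]_T − [σ]_T = (-1) + (-2) − (-2) = -1
Net dimensions [L⁵ T⁻¹] ≠ [1] — not dimensionless.

no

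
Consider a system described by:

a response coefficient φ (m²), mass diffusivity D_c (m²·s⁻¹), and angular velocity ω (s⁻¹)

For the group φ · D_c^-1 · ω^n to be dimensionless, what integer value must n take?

Balance the T exponent: (-1)·n from ω, plus (0) − (-1) = 1 from the rest, must sum to zero.
−n + 1 = 0, so n = 1.

1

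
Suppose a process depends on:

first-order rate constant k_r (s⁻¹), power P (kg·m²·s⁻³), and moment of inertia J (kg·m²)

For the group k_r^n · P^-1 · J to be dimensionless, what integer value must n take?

Balance the T exponent: (-1)·n from k_r, plus −(-3) + (0) = 3 from the rest, must sum to zero.
−n + 3 = 0, so n = 3.

3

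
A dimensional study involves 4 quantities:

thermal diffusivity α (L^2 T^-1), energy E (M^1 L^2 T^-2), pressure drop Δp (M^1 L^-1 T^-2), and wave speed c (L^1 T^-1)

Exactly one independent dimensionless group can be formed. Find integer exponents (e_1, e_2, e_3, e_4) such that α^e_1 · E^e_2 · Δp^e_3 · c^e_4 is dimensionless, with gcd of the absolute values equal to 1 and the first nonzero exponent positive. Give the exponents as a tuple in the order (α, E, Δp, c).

(3, -1, 1, -3)

M: e_1·(0) + e_2·(1) + e_3·(1) + e_4·(0) = 0
L: e_1·(2) + e_2·(2) + e_3·(-1) + e_4·(1) = 0
T: e_1·(-1) + e_2·(-2) + e_3·(-2) + e_4·(-1) = 0
Solving this homogeneous linear system for the smallest-integer solution (first nonzero entry positive) gives (3, -1, 1, -3).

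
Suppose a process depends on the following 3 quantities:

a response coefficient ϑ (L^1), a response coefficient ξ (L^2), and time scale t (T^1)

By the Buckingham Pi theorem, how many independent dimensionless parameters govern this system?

1

There are 3 variables and 2 base dimensions (L, T).
The dimension matrix has rank 2.
Independent dimensionless groups: 3 − 2 = 1.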